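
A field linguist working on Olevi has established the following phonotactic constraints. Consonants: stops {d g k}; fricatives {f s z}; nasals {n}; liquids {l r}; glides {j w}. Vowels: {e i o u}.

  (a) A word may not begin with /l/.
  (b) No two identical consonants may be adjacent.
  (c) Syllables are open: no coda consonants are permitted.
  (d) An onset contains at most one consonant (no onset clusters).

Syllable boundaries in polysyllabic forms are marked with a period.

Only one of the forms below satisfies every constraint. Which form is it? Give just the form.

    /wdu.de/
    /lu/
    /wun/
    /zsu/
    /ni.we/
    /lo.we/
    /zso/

/wdu.de/ — violates constraint (d): syllable 1 onset /wd/ has 2 consonants (> 1) → not permitted
/lu/ — violates constraint (a): word begins with /l/ → not permitted
/wun/ — violates constraint (c): syllable 1 coda /n/ has 1 consonant (> 0) → not permitted
/zsu/ — violates constraint (d): syllable 1 onset /zs/ has 2 consonants (> 1) → not permitted
/ni.we/ — σ1 onset /n/, coda /∅/ ok; σ2 onset /w/, coda /∅/ ok → permitted
/lo.we/ — violates constraint (a): word begins with /l/ → not permitted
/zso/ — violates constraint (d): syllable 1 onset /zs/ has 2 consonants (> 1) → not permitted

/ni.we/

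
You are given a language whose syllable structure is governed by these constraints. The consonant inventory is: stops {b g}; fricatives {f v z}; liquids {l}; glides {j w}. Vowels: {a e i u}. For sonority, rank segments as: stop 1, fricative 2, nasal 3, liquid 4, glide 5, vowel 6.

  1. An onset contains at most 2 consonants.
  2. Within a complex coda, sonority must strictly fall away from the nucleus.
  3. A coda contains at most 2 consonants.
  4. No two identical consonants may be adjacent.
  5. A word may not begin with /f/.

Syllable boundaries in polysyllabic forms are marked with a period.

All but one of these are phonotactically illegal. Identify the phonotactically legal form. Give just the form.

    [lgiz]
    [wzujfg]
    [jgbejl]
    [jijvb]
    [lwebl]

[lgiz] — σ1 onset /lg/ (2C), coda /z/ ok → phonotactically legal
[wzujfg] — violates constraint 3: syllable 1 coda /jfg/ has 3 consonants (> 2) → phonotactically illegal
[jgbejl] — violates constraint 1: syllable 1 onset /jgb/ has 3 consonants (> 2) → phonotactically illegal
[jijvb] — violates constraint 3: syllable 1 coda /jvb/ has 3 consonants (> 2) → phonotactically illegal
[lwebl] — violates constraint 2: syllable 1 coda /bl/: /b/ (stop, 1) → /l/ (liquid, 4) does not fall → phonotactically illegal

[lgiz]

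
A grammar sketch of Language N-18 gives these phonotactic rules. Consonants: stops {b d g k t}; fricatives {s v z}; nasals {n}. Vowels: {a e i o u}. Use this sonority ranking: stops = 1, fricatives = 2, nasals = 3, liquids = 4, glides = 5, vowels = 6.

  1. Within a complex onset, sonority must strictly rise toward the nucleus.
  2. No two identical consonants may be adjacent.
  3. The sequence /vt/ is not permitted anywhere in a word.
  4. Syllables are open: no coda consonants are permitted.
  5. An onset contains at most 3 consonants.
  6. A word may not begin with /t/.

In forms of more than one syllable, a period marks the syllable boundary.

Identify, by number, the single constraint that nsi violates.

nsi: syllable 1 onset /ns/: /n/ (nasal, 3) → /s/ (fricative, 2) does not rise.
This is a violation of constraint 1: "Within a complex onset, sonority must strictly rise toward the nucleus."
The remaining constraints (2, 3, 4, 5, 6) are satisfied.

1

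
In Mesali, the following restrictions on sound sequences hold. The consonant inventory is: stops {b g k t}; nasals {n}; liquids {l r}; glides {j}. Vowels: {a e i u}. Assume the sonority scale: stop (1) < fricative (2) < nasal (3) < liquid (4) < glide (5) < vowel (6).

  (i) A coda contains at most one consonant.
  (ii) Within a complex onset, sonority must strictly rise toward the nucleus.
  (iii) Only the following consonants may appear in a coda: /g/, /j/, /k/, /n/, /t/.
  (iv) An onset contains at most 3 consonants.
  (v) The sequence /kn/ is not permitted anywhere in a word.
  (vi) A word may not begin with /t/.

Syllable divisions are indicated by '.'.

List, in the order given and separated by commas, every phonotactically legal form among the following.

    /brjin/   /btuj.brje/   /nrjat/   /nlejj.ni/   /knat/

/brjin/, /nrjat/

/brjin/ — σ1 onset /brj/ (1→4→5 rises), coda /n/ ok → phonotactically legal
/btuj.brje/ — violates constraint (ii): syllable 1 onset /bt/: /b/ (stop, 1) → /t/ (stop, 1) does not rise → phonotactically illegal
/nrjat/ — σ1 onset /nrj/ (3→4→5 rises), coda /t/ ok → phonotactically legal
/nlejj.ni/ — violates constraint (i): syllable 1 coda /jj/ has 2 consonants (> 1) → phonotactically illegal
/knat/ — violates constraint (v): contains banned sequence /kn/ → phonotactically illegal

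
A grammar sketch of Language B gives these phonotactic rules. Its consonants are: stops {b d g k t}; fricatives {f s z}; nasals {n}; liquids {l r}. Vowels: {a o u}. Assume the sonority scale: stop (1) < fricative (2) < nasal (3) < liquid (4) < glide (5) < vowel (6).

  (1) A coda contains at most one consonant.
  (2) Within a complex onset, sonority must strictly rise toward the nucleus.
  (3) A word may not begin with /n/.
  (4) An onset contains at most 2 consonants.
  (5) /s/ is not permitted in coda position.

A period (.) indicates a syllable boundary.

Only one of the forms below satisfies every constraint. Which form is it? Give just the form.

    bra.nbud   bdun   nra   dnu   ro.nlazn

bra.nbud — violates constraint 2: syllable 2 onset /nb/: /n/ (nasal, 3) → /b/ (stop, 1) does not rise → not permitted
bdun — violates constraint 2: syllable 1 onset /bd/: /b/ (stop, 1) → /d/ (stop, 1) does not rise → not permitted
nra — violates constraint 3: word begins with /n/ → not permitted
dnu — σ1 onset /dn/ (1→3 rises), coda /∅/ ok → permitted
ro.nlazn — violates constraint 1: syllable 2 coda /zn/ has 2 consonants (> 1) → not permitted

dnu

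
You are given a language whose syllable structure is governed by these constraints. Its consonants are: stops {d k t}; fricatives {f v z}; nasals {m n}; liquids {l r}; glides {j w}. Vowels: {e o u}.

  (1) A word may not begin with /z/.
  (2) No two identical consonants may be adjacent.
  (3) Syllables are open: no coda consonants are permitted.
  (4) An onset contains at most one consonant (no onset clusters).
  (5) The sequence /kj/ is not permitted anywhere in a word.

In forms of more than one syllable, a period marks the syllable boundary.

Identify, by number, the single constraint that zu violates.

zu: word begins with /z/.
This is a violation of constraint 1: "A word may not begin with /z/."
The remaining constraints (2, 3, 4, 5) are satisfied.

1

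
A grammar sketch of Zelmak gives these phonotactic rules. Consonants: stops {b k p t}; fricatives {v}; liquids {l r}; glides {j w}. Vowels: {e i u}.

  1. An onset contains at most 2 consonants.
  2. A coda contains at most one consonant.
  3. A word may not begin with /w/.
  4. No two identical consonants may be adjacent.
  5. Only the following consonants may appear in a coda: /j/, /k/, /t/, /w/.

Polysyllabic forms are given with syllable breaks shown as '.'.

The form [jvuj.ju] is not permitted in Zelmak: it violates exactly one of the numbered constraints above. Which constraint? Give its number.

4

[jvuj.ju]: adjacent identical consonants /jj/.
This is a violation of constraint 4: "No two identical consonants may be adjacent."
The remaining constraints (1, 2, 3, 5) are satisfied.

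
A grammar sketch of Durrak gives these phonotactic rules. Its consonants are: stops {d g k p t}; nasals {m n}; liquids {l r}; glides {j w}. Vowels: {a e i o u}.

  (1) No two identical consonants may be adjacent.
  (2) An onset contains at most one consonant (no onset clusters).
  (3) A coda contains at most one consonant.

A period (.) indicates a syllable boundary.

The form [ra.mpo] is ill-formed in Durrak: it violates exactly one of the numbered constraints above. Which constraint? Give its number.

2

[ra.mpo]: syllable 2 onset /mp/ has 2 consonants (> 1).
This is a violation of constraint 2: "An onset contains at most one consonant (no onset clusters)."
The remaining constraints (1, 3) are satisfied.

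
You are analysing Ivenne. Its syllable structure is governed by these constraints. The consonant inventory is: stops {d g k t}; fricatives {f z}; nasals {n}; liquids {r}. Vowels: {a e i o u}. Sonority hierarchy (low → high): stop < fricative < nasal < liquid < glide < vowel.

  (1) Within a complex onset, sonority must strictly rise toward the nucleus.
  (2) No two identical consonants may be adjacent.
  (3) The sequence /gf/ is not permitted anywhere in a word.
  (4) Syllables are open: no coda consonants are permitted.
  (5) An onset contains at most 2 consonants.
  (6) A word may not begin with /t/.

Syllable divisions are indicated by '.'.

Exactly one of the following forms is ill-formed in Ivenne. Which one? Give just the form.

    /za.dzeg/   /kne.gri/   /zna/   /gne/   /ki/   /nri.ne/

/za.dzeg/

/za.dzeg/ — violates constraint 4: syllable 2 coda /g/ has 1 consonant (> 0) → ill-formed
/kne.gri/ — σ1 onset /kn/ (1→3 rises), coda /∅/ ok; σ2 onset /gr/ (1→4 rises), coda /∅/ ok → well-formed
/zna/ — σ1 onset /zn/ (2→3 rises), coda /∅/ ok → well-formed
/gne/ — σ1 onset /gn/ (1→3 rises), coda /∅/ ok → well-formed
/ki/ — σ1 onset /k/, coda /∅/ ok → well-formed
/nri.ne/ — σ1 onset /nr/ (3→4 rises), coda /∅/ ok; σ2 onset /n/, coda /∅/ ok → well-formed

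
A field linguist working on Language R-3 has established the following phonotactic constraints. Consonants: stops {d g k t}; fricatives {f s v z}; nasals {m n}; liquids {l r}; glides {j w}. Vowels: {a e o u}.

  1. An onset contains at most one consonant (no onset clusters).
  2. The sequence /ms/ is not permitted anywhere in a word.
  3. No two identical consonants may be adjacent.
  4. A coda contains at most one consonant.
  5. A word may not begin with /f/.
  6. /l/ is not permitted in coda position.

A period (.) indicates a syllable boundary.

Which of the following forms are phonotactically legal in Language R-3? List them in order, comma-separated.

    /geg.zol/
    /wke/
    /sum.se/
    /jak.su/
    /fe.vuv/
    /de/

/geg.zol/ — violates constraint 6: syllable 2 coda contains /l/ → phonotactically illegal
/wke/ — violates constraint 1: syllable 1 onset /wk/ has 2 consonants (> 1) → phonotactically illegal
/sum.se/ — violates constraint 2: contains banned sequence /ms/ → phonotactically illegal
/jak.su/ — σ1 onset /j/, coda /k/ ok; σ2 onset /s/, coda /∅/ ok → phonotactically legal
/fe.vuv/ — violates constraint 5: word begins with /f/ → phonotactically illegal
/de/ — σ1 onset /d/, coda /∅/ ok → phonotactically legal

/jak.su/, /de/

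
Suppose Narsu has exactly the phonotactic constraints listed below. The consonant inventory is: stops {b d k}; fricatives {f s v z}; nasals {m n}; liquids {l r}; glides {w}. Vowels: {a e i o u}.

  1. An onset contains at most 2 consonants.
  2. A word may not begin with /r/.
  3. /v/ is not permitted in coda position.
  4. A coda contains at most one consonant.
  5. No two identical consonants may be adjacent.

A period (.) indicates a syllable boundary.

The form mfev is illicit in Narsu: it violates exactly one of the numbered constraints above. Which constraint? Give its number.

mfev: syllable 1 coda contains /v/.
This is a violation of constraint 3: "/v/ is not permitted in coda position."
The remaining constraints (1, 2, 4, 5) are satisfied.

3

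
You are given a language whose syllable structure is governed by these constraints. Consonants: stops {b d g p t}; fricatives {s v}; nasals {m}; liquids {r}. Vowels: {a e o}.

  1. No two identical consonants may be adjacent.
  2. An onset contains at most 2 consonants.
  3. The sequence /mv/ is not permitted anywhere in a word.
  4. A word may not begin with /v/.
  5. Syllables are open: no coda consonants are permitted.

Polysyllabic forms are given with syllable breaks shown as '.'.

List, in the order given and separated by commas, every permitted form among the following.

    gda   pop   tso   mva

gda, tso

gda — σ1 onset /gd/ (2C), coda /∅/ ok → permitted
pop — violates constraint 5: syllable 1 coda /p/ has 1 consonant (> 0) → not permitted
tso — σ1 onset /ts/ (2C), coda /∅/ ok → permitted
mva — violates constraint 3: contains banned sequence /mv/ → not permitted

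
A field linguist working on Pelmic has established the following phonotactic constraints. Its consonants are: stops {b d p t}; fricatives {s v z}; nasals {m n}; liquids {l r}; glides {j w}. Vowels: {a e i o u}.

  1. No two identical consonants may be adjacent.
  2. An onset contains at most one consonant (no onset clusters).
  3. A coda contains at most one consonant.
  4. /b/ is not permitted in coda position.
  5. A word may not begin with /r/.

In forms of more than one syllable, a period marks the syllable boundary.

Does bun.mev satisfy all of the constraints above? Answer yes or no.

yes

bun.mev — σ1 onset /b/, coda /n/ ok; σ2 onset /m/, coda /v/ ok → licit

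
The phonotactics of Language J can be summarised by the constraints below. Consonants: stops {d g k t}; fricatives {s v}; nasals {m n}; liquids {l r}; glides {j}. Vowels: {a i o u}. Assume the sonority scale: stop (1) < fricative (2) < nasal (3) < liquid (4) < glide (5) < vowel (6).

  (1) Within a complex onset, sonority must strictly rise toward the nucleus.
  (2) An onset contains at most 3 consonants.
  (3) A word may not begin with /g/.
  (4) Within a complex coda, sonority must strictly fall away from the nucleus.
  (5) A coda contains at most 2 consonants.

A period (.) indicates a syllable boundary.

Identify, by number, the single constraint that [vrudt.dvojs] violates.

[vrudt.dvojs]: syllable 1 coda /dt/: /d/ (stop, 1) → /t/ (stop, 1) does not fall.
This is a violation of constraint 4: "Within a complex coda, sonority must strictly fall away from the nucleus."
The remaining constraints (1, 2, 3, 5) are satisfied.

4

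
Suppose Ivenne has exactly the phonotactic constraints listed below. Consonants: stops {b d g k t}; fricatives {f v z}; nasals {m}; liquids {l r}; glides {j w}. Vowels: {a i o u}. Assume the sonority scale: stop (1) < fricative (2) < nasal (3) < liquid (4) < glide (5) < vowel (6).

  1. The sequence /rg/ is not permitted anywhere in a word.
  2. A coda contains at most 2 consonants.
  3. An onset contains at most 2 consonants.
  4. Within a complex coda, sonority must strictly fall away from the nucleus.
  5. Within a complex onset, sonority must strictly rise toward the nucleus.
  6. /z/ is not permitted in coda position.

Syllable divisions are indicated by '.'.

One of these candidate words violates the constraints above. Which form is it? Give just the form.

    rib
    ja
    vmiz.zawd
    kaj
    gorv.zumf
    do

vmiz.zawd

rib — σ1 onset /r/, coda /b/ ok → licit
ja — σ1 onset /j/, coda /∅/ ok → licit
vmiz.zawd — violates constraint 6: syllable 1 coda contains /z/ → illicit
kaj — σ1 onset /k/, coda /j/ ok → licit
gorv.zumf — σ1 onset /g/, coda /rv/ (4→2 falls) ok; σ2 onset /z/, coda /mf/ (3→2 falls) ok → licit
do — σ1 onset /d/, coda /∅/ ok → licit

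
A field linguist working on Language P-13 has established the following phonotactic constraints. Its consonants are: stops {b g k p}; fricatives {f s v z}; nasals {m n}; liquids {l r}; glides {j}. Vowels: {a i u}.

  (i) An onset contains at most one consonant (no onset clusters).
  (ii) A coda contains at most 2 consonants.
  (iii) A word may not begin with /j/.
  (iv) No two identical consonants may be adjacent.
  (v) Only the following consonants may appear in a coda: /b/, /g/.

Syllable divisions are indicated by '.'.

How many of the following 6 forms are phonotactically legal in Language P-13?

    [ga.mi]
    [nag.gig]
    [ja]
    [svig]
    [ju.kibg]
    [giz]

1

[ga.mi] — σ1 onset /g/, coda /∅/ ok; σ2 onset /m/, coda /∅/ ok → phonotactically legal
[nag.gig] — violates constraint (iv): adjacent identical consonants /gg/ → phonotactically illegal
[ja] — violates constraint (iii): word begins with /j/ → phonotactically illegal
[svig] — violates constraint (i): syllable 1 onset /sv/ has 2 consonants (> 1) → phonotactically illegal
[ju.kibg] — violates constraint (iii): word begins with /j/ → phonotactically illegal
[giz] — violates constraint (v): syllable 1 coda contains /z/, which is not a licensed coda consonant → phonotactically illegal
Phonotactically legal: [ga.mi] → 1.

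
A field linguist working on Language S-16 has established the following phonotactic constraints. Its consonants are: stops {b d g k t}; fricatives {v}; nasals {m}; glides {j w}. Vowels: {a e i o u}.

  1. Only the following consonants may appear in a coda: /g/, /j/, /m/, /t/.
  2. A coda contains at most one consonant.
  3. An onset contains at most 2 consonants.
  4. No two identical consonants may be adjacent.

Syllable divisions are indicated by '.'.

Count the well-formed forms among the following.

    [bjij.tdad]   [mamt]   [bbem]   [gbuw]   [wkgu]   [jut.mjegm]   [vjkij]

0

[bjij.tdad] — violates constraint 1: syllable 2 coda contains /d/, which is not a licensed coda consonant → ill-formed
[mamt] — violates constraint 2: syllable 1 coda /mt/ has 2 consonants (> 1) → ill-formed
[bbem] — violates constraint 4: adjacent identical consonants /bb/ → ill-formed
[gbuw] — violates constraint 1: syllable 1 coda contains /w/, which is not a licensed coda consonant → ill-formed
[wkgu] — violates constraint 3: syllable 1 onset /wkg/ has 3 consonants (> 2) → ill-formed
[jut.mjegm] — violates constraint 2: syllable 2 coda /gm/ has 2 consonants (> 1) → ill-formed
[vjkij] — violates constraint 3: syllable 1 onset /vjk/ has 3 consonants (> 2) → ill-formed
No form is well-formed → 0.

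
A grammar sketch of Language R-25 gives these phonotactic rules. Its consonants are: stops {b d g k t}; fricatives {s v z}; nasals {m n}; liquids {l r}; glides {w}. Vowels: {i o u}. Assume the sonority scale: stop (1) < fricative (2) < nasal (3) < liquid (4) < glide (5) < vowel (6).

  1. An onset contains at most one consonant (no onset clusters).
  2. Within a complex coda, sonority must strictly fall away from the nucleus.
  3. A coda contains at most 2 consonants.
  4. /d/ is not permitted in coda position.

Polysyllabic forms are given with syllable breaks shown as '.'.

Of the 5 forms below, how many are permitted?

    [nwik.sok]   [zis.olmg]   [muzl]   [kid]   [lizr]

0

[nwik.sok] — violates constraint 1: syllable 1 onset /nw/ has 2 consonants (> 1) → not permitted
[zis.olmg] — violates constraint 3: syllable 2 coda /lmg/ has 3 consonants (> 2) → not permitted
[muzl] — violates constraint 2: syllable 1 coda /zl/: /z/ (fricative, 2) → /l/ (liquid, 4) does not fall → not permitted
[kid] — violates constraint 4: syllable 1 coda contains /d/ → not permitted
[lizr] — violates constraint 2: syllable 1 coda /zr/: /z/ (fricative, 2) → /r/ (liquid, 4) does not fall → not permitted
No form is permitted → 0.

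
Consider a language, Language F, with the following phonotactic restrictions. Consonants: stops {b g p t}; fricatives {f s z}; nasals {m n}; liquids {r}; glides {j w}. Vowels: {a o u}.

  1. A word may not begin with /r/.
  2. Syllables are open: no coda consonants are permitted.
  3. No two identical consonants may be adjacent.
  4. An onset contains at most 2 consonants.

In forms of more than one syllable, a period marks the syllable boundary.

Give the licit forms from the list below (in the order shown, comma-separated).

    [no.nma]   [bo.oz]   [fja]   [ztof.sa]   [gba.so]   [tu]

[no.nma] — σ1 onset /n/, coda /∅/ ok; σ2 onset /nm/ (2C), coda /∅/ ok → licit
[bo.oz] — violates constraint 2: syllable 2 coda /z/ has 1 consonant (> 0) → illicit
[fja] — σ1 onset /fj/ (2C), coda /∅/ ok → licit
[ztof.sa] — violates constraint 2: syllable 1 coda /f/ has 1 consonant (> 0) → illicit
[gba.so] — σ1 onset /gb/ (2C), coda /∅/ ok; σ2 onset /s/, coda /∅/ ok → licit
[tu] — σ1 onset /t/, coda /∅/ ok → licit

[no.nma], [fja], [gba.so], [tu]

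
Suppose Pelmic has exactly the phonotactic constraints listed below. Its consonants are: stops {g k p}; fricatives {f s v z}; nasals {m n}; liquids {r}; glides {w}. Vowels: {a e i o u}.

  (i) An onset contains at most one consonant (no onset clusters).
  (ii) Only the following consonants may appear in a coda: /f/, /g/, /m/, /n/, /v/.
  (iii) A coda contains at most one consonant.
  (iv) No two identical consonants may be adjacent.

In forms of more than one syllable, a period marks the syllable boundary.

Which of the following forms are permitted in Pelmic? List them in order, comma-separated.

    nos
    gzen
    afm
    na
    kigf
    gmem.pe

nos — violates constraint (ii): syllable 1 coda contains /s/, which is not a licensed coda consonant → not permitted
gzen — violates constraint (i): syllable 1 onset /gz/ has 2 consonants (> 1) → not permitted
afm — violates constraint (iii): syllable 1 coda /fm/ has 2 consonants (> 1) → not permitted
na — σ1 onset /n/, coda /∅/ ok → permitted
kigf — violates constraint (iii): syllable 1 coda /gf/ has 2 consonants (> 1) → not permitted
gmem.pe — violates constraint (i): syllable 1 onset /gm/ has 2 consonants (> 1) → not permitted

na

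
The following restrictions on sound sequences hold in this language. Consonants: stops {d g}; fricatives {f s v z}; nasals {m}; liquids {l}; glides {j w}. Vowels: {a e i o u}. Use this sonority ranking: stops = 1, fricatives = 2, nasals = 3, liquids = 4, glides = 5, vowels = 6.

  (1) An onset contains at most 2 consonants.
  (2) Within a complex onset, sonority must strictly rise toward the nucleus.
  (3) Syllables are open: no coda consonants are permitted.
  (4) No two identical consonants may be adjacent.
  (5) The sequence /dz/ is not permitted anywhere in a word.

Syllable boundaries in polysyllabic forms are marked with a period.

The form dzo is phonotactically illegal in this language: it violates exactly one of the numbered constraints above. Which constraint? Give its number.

5

dzo: contains banned sequence /dz/.
This is a violation of constraint 5: "The sequence /dz/ is not permitted anywhere in a word."
The remaining constraints (1, 2, 3, 4) are satisfied.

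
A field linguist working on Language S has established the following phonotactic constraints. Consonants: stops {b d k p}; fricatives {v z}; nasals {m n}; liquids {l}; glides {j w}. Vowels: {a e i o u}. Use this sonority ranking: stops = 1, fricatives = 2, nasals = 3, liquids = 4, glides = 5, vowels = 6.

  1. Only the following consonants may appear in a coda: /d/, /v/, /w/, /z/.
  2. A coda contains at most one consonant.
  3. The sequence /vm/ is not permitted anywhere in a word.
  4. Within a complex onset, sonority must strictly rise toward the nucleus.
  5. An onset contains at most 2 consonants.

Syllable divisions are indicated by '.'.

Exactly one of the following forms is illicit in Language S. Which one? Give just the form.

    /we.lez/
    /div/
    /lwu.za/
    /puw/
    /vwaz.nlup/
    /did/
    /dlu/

/vwaz.nlup/

/we.lez/ — σ1 onset /w/, coda /∅/ ok; σ2 onset /l/, coda /z/ ok → licit
/div/ — σ1 onset /d/, coda /v/ ok → licit
/lwu.za/ — σ1 onset /lw/ (4→5 rises), coda /∅/ ok; σ2 onset /z/, coda /∅/ ok → licit
/puw/ — σ1 onset /p/, coda /w/ ok → licit
/vwaz.nlup/ — violates constraint 1: syllable 2 coda contains /p/, which is not a licensed coda consonant → illicit
/did/ — σ1 onset /d/, coda /d/ ok → licit
/dlu/ — σ1 onset /dl/ (1→4 rises), coda /∅/ ok → licit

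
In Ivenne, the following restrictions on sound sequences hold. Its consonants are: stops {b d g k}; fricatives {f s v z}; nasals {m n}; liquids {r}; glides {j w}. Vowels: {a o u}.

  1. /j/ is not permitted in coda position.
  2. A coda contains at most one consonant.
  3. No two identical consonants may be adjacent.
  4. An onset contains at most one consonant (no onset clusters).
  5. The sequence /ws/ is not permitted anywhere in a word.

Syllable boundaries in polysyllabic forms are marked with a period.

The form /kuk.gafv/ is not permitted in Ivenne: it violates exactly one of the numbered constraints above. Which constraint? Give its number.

2

/kuk.gafv/: syllable 2 coda /fv/ has 2 consonants (> 1).
This is a violation of constraint 2: "A coda contains at most one consonant."
The remaining constraints (1, 3, 4, 5) are satisfied.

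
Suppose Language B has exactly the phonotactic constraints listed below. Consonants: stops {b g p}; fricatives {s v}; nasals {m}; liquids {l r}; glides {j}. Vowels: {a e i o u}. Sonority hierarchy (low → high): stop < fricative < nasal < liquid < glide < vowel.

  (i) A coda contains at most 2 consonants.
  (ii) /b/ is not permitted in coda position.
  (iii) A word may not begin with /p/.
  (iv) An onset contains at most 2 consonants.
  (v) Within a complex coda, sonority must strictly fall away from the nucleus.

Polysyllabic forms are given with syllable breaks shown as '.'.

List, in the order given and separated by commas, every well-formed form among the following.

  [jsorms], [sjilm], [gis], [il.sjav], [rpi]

[jsorms] — violates constraint (i): syllable 1 coda /rms/ has 3 consonants (> 2) → ill-formed
[sjilm] — σ1 onset /sj/ (2C), coda /lm/ (4→3 falls) ok → well-formed
[gis] — σ1 onset /g/, coda /s/ ok → well-formed
[il.sjav] — σ1 onset /∅/, coda /l/ ok; σ2 onset /sj/ (2C), coda /v/ ok → well-formed
[rpi] — σ1 onset /rp/ (2C), coda /∅/ ok → well-formed

[sjilm], [gis], [il.sjav], [rpi]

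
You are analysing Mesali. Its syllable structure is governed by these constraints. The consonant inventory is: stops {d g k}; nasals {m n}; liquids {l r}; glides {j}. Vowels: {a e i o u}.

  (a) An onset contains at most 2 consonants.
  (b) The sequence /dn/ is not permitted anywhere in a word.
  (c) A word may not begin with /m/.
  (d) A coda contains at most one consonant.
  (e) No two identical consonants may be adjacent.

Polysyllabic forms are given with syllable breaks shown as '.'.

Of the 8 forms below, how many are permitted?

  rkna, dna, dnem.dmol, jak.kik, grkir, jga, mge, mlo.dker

rkna — violates constraint (a): syllable 1 onset /rkn/ has 3 consonants (> 2) → not permitted
dna — violates constraint (b): contains banned sequence /dn/ → not permitted
dnem.dmol — violates constraint (b): contains banned sequence /dn/ → not permitted
jak.kik — violates constraint (e): adjacent identical consonants /kk/ → not permitted
grkir — violates constraint (a): syllable 1 onset /grk/ has 3 consonants (> 2) → not permitted
jga — σ1 onset /jg/ (2C), coda /∅/ ok → permitted
mge — violates constraint (c): word begins with /m/ → not permitted
mlo.dker — violates constraint (c): word begins with /m/ → not permitted
Permitted: jga → 1.

1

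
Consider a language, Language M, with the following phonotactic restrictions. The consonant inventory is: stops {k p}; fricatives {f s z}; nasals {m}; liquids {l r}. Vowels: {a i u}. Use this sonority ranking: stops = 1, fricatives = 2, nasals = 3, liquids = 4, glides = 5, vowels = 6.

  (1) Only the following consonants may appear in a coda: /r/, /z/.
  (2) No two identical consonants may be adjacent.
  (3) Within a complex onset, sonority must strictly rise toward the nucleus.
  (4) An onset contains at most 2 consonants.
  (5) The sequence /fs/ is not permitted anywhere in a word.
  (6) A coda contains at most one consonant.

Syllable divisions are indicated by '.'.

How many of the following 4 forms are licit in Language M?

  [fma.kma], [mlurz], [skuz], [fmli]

[fma.kma] — σ1 onset /fm/ (2→3 rises), coda /∅/ ok; σ2 onset /km/ (1→3 rises), coda /∅/ ok → licit
[mlurz] — violates constraint 6: syllable 1 coda /rz/ has 2 consonants (> 1) → illicit
[skuz] — violates constraint 3: syllable 1 onset /sk/: /s/ (fricative, 2) → /k/ (stop, 1) does not rise → illicit
[fmli] — violates constraint 4: syllable 1 onset /fml/ has 3 consonants (> 2) → illicit
Licit: [fma.kma] → 1.

1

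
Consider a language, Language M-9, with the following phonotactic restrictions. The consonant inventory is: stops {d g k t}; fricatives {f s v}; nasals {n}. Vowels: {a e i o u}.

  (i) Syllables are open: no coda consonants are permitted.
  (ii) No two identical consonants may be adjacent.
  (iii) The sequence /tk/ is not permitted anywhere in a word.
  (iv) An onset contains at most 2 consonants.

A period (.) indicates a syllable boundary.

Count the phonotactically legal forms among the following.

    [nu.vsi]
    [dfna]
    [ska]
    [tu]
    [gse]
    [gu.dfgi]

[nu.vsi] — σ1 onset /n/, coda /∅/ ok; σ2 onset /vs/ (2C), coda /∅/ ok → phonotactically legal
[dfna] — violates constraint (iv): syllable 1 onset /dfn/ has 3 consonants (> 2) → phonotactically illegal
[ska] — σ1 onset /sk/ (2C), coda /∅/ ok → phonotactically legal
[tu] — σ1 onset /t/, coda /∅/ ok → phonotactically legal
[gse] — σ1 onset /gs/ (2C), coda /∅/ ok → phonotactically legal
[gu.dfgi] — violates constraint (iv): syllable 2 onset /dfg/ has 3 consonants (> 2) → phonotactically illegal
Phonotactically legal: [nu.vsi], [ska], [tu], [gse] → 4.

4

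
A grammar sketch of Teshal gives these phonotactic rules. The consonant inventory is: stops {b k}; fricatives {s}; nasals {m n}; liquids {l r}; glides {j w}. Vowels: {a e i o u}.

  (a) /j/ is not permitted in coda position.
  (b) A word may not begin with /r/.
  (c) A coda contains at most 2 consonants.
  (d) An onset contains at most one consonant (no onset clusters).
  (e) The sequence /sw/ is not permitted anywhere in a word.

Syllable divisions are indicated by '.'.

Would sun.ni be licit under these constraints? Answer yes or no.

yes

sun.ni — σ1 onset /s/, coda /n/ ok; σ2 onset /n/, coda /∅/ ok → licit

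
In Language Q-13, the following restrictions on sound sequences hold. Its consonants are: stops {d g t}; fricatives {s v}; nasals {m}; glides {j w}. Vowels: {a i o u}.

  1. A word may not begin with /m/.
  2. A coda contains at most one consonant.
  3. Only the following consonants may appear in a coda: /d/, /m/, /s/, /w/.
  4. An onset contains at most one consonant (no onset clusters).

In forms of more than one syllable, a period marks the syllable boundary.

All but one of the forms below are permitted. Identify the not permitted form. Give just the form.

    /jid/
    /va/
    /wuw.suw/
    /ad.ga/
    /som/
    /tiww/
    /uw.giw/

/tiww/

/jid/ — σ1 onset /j/, coda /d/ ok → permitted
/va/ — σ1 onset /v/, coda /∅/ ok → permitted
/wuw.suw/ — σ1 onset /w/, coda /w/ ok; σ2 onset /s/, coda /w/ ok → permitted
/ad.ga/ — σ1 onset /∅/, coda /d/ ok; σ2 onset /g/, coda /∅/ ok → permitted
/som/ — σ1 onset /s/, coda /m/ ok → permitted
/tiww/ — violates constraint 2: syllable 1 coda /ww/ has 2 consonants (> 1) → not permitted
/uw.giw/ — σ1 onset /∅/, coda /w/ ok; σ2 onset /g/, coda /w/ ok → permitted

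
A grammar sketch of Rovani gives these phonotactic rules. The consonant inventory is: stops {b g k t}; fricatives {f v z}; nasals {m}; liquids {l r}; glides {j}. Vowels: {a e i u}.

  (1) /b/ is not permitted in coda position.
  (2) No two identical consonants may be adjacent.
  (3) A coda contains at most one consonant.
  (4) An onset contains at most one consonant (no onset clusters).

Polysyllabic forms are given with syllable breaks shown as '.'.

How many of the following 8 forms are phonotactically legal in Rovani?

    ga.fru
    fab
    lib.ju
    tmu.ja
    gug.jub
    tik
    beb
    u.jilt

ga.fru — violates constraint 4: syllable 2 onset /fr/ has 2 consonants (> 1) → phonotactically illegal
fab — violates constraint 1: syllable 1 coda contains /b/ → phonotactically illegal
lib.ju — violates constraint 1: syllable 1 coda contains /b/ → phonotactically illegal
tmu.ja — violates constraint 4: syllable 1 onset /tm/ has 2 consonants (> 1) → phonotactically illegal
gug.jub — violates constraint 1: syllable 2 coda contains /b/ → phonotactically illegal
tik — σ1 onset /t/, coda /k/ ok → phonotactically legal
beb — violates constraint 1: syllable 1 coda contains /b/ → phonotactically illegal
u.jilt — violates constraint 3: syllable 2 coda /lt/ has 2 consonants (> 1) → phonotactically illegal
Phonotactically legal: tik → 1.

1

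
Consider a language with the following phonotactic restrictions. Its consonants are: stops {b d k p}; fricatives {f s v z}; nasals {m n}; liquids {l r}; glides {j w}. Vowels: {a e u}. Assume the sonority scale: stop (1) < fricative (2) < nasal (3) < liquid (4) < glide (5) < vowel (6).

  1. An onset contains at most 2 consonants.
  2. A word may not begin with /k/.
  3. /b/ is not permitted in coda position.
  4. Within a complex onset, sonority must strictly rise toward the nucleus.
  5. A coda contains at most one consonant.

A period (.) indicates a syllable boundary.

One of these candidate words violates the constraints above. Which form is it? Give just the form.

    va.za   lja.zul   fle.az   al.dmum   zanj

zanj

va.za — σ1 onset /v/, coda /∅/ ok; σ2 onset /z/, coda /∅/ ok → permitted
lja.zul — σ1 onset /lj/ (4→5 rises), coda /∅/ ok; σ2 onset /z/, coda /l/ ok → permitted
fle.az — σ1 onset /fl/ (2→4 rises), coda /∅/ ok; σ2 onset /∅/, coda /z/ ok → permitted
al.dmum — σ1 onset /∅/, coda /l/ ok; σ2 onset /dm/ (1→3 rises), coda /m/ ok → permitted
zanj — violates constraint 5: syllable 1 coda /nj/ has 2 consonants (> 1) → not permitted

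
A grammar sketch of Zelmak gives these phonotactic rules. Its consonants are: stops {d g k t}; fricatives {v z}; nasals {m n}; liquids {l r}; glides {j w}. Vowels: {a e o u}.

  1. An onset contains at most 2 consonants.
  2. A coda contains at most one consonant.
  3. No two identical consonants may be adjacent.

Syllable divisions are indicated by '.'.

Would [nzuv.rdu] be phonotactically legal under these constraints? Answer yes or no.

[nzuv.rdu] — σ1 onset /nz/ (2C), coda /v/ ok; σ2 onset /rd/ (2C), coda /∅/ ok → phonotactically legal

yes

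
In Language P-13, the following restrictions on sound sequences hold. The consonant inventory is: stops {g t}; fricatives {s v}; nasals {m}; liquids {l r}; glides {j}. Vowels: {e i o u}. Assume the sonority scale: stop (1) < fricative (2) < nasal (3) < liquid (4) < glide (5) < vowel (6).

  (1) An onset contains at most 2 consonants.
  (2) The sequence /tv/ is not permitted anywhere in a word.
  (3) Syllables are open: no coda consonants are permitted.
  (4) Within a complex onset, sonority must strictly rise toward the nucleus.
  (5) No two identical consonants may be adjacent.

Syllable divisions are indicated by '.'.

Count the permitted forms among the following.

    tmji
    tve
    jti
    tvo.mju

0

tmji — violates constraint 1: syllable 1 onset /tmj/ has 3 consonants (> 2) → not permitted
tve — violates constraint 2: contains banned sequence /tv/ → not permitted
jti — violates constraint 4: syllable 1 onset /jt/: /j/ (glide, 5) → /t/ (stop, 1) does not rise → not permitted
tvo.mju — violates constraint 2: contains banned sequence /tv/ → not permitted
No form is permitted → 0.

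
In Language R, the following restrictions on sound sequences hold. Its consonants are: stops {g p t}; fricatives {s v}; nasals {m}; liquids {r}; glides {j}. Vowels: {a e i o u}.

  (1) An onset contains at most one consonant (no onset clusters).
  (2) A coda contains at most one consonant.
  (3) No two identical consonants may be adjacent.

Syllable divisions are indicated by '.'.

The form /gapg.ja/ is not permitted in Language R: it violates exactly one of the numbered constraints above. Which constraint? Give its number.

2

/gapg.ja/: syllable 1 coda /pg/ has 2 consonants (> 1).
This is a violation of constraint 2: "A coda contains at most one consonant."
The remaining constraints (1, 3) are satisfied.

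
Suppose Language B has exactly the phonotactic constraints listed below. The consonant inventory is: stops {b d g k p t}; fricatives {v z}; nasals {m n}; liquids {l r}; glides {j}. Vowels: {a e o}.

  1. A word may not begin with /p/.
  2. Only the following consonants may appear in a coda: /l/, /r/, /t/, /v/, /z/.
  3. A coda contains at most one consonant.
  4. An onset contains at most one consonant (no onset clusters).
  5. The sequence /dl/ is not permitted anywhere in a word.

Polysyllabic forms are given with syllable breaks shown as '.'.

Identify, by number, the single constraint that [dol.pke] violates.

[dol.pke]: syllable 2 onset /pk/ has 2 consonants (> 1).
This is a violation of constraint 4: "An onset contains at most one consonant (no onset clusters)."
The remaining constraints (1, 2, 3, 5) are satisfied.

4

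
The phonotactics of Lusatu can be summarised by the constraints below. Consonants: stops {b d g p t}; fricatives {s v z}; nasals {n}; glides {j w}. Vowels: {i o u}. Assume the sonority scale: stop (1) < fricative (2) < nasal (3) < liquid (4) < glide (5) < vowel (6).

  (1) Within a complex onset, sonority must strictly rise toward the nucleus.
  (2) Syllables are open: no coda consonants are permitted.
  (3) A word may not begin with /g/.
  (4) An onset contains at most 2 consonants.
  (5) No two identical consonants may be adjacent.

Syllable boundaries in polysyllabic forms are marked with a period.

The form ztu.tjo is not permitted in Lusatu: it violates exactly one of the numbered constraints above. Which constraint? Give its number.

1

ztu.tjo: syllable 1 onset /zt/: /z/ (fricative, 2) → /t/ (stop, 1) does not rise.
This is a violation of constraint 1: "Within a complex onset, sonority must strictly rise toward the nucleus."
The remaining constraints (2, 3, 4, 5) are satisfied.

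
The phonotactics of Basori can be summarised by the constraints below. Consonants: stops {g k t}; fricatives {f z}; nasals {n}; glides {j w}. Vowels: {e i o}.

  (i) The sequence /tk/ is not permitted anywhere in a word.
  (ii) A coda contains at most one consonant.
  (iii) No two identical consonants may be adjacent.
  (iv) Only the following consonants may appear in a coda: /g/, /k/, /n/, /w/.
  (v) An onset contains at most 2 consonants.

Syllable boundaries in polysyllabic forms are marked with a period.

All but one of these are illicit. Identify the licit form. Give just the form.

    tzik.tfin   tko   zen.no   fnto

tzik.tfin — σ1 onset /tz/ (2C), coda /k/ ok; σ2 onset /tf/ (2C), coda /n/ ok → licit
tko — violates constraint (i): contains banned sequence /tk/ → illicit
zen.no — violates constraint (iii): adjacent identical consonants /nn/ → illicit
fnto — violates constraint (v): syllable 1 onset /fnt/ has 3 consonants (> 2) → illicit

tzik.tfin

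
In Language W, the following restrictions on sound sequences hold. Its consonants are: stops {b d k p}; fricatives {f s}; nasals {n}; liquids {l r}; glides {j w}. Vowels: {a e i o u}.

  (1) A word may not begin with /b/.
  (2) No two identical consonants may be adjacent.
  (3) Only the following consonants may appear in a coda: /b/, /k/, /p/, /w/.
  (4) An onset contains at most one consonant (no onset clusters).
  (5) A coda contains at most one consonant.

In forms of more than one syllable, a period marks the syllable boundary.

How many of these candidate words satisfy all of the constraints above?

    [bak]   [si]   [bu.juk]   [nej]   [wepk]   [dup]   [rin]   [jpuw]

2

[bak] — violates constraint 1: word begins with /b/ → illicit
[si] — σ1 onset /s/, coda /∅/ ok → licit
[bu.juk] — violates constraint 1: word begins with /b/ → illicit
[nej] — violates constraint 3: syllable 1 coda contains /j/, which is not a licensed coda consonant → illicit
[wepk] — violates constraint 5: syllable 1 coda /pk/ has 2 consonants (> 1) → illicit
[dup] — σ1 onset /d/, coda /p/ ok → licit
[rin] — violates constraint 3: syllable 1 coda contains /n/, which is not a licensed coda consonant → illicit
[jpuw] — violates constraint 4: syllable 1 onset /jp/ has 2 consonants (> 1) → illicit
Licit: [si], [dup] → 2.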